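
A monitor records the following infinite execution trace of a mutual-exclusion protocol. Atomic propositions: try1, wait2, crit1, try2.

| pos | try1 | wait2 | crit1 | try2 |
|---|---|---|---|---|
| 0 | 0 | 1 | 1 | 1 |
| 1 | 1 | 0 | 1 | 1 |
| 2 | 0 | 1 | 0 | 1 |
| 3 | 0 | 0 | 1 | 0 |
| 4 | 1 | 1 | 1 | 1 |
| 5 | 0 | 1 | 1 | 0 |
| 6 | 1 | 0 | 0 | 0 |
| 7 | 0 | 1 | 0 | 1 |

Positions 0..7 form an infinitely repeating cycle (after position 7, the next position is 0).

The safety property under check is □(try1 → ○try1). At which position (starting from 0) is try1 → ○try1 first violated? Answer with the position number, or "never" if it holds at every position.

Check try1 → ○try1 at each position in order: 0 ✓.
At position 1 the labels are {crit1, try1, try2} and the next position 2 has {try2, wait2}, so try1 → ○try1 is false there. This is the first violation.

1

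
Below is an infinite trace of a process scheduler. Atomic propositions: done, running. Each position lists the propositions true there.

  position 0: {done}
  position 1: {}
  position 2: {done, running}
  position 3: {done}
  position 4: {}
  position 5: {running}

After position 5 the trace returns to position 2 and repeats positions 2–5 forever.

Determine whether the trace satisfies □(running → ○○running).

running → ○○running must hold at every position from 0 onward. It fails at position 2, so □(running → ○○running) is false.
Positions where running holds: 2, 5.
Check ○○running at each: 2→fails, 5→fails.

Does not hold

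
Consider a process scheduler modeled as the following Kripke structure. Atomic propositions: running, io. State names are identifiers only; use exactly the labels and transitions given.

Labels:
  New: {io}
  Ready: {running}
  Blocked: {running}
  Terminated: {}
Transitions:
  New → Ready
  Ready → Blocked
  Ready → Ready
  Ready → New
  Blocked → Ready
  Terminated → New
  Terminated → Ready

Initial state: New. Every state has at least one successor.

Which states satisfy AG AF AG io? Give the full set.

States satisfying AF AG io: ∅.
States satisfying AG AF AG io: ∅.

none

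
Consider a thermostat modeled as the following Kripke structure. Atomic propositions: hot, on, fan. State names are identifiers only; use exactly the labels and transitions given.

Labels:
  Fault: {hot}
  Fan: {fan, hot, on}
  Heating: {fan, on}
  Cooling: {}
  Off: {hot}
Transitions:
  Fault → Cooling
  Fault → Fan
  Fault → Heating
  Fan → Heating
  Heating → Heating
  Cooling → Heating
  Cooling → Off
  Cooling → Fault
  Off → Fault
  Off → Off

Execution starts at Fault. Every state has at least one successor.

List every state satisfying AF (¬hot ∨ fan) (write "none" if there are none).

States satisfying ¬hot ∨ fan: {Fan, Heating, Cooling}.
States satisfying AF (¬hot ∨ fan): {Fault, Fan, Heating, Cooling}.

{Fault, Fan, Heating, Cooling}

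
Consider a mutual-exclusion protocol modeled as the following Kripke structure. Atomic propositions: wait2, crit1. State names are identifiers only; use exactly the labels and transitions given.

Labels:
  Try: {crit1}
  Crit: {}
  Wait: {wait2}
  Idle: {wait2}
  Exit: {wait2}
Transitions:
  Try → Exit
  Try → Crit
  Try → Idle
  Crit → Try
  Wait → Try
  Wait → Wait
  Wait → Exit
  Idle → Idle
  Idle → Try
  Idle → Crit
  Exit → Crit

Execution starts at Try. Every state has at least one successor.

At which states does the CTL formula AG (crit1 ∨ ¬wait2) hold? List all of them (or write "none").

States satisfying crit1 ∨ ¬wait2: {Try, Crit}.
States satisfying AG (crit1 ∨ ¬wait2): ∅.

none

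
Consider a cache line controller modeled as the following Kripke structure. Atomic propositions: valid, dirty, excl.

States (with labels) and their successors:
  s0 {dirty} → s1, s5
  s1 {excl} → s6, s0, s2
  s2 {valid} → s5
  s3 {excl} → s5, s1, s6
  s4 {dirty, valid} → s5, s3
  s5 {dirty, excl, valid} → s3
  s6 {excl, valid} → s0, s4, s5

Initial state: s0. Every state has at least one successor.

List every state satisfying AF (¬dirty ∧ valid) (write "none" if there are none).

States satisfying ¬dirty ∧ valid: {s2, s6}.
States satisfying AF (¬dirty ∧ valid): {s2, s6}.

{s2, s6}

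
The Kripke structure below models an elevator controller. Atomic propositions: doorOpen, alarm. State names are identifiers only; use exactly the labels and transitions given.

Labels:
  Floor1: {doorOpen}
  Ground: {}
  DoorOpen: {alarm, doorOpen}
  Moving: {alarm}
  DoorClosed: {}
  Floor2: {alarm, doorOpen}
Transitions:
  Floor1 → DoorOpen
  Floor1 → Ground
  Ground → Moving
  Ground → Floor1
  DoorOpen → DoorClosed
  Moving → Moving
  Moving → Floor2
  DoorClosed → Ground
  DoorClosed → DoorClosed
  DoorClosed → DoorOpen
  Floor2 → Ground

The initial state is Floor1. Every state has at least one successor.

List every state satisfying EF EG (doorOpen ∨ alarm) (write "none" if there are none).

{Floor1, Ground, DoorOpen, Moving, DoorClosed, Floor2}

States satisfying EG (doorOpen ∨ alarm): {Moving}.
States satisfying EF EG (doorOpen ∨ alarm): {Floor1, Ground, DoorOpen, Moving, DoorClosed, Floor2}.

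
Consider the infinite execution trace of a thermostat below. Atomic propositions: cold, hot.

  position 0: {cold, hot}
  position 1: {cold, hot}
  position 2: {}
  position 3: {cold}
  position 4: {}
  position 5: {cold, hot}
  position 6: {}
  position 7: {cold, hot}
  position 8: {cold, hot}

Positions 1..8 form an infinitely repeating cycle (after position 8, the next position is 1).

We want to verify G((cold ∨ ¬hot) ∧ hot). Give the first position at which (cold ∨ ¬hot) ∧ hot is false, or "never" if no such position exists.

2

Check (cold ∨ ¬hot) ∧ hot at each position in order: 0 ✓, 1 ✓.
At position 2 the labels are {}, so (cold ∨ ¬hot) ∧ hot is false there. This is the first violation.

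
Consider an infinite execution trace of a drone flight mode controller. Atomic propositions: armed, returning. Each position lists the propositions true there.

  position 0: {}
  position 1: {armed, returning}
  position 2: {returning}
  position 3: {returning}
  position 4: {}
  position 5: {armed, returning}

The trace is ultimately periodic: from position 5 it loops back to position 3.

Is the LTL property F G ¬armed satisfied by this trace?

Violated

G ¬armed is false at every position 0..5, so it never becomes true and F G ¬armed fails.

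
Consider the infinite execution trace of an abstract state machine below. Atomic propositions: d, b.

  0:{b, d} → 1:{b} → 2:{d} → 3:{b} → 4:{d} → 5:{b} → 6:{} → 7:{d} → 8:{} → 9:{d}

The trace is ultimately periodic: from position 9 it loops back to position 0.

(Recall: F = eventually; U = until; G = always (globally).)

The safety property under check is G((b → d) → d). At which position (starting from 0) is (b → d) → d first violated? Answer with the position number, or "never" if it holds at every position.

Check (b → d) → d at each position in order: 0 ✓, 1 ✓, 2 ✓, 3 ✓, 4 ✓, 5 ✓.
At position 6 the labels are {}, so (b → d) → d is false there. This is the first violation.

6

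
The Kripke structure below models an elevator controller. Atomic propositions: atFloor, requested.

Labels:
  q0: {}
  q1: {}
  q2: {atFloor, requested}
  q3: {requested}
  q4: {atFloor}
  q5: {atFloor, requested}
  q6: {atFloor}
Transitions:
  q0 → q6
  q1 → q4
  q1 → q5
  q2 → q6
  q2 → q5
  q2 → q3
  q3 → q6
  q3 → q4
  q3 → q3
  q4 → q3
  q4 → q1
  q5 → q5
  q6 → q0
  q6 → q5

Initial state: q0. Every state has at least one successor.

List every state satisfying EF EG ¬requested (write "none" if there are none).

{q0, q1, q2, q3, q4, q6}

States satisfying EG ¬requested: {q0, q1, q4, q6}.
States satisfying EF EG ¬requested: {q0, q1, q2, q3, q4, q6}.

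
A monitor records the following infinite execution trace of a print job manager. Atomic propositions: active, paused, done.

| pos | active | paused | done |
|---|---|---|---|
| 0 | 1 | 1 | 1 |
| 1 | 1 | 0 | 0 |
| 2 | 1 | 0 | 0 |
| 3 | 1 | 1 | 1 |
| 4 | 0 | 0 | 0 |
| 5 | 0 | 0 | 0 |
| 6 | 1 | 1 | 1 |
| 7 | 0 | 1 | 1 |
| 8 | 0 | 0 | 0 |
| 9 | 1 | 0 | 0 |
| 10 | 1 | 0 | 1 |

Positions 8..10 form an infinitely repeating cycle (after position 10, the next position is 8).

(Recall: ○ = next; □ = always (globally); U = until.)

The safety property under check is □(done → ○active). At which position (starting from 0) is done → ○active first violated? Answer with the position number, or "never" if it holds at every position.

Check done → ○active at each position in order: 0 ✓, 1 ✓, 2 ✓.
At position 3 the labels are {active, done, paused} and the next position 4 has {}, so done → ○active is false there. This is the first violation.

3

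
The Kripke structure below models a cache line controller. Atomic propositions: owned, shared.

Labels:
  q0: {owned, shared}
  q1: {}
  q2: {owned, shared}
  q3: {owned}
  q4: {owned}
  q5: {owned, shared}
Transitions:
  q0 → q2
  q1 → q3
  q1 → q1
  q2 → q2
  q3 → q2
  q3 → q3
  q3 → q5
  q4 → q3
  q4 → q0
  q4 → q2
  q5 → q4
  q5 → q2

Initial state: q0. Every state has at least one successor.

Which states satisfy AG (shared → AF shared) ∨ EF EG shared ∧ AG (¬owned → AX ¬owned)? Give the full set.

{q0, q1, q2, q3, q4, q5}

States satisfying shared → AF shared: {q0, q1, q2, q3, q4, q5}.
States satisfying AG (shared → AF shared): {q0, q1, q2, q3, q4, q5}.
States satisfying EG shared: {q0, q2, q5}.
States satisfying EF EG shared: {q0, q1, q2, q3, q4, q5}.
States satisfying ¬owned → AX ¬owned: {q0, q2, q3, q4, q5}.
States satisfying AG (¬owned → AX ¬owned): {q0, q2, q3, q4, q5}.
States satisfying EF EG shared ∧ AG (¬owned → AX ¬owned): {q0, q2, q3, q4, q5}.
States satisfying AG (shared → AF shared) ∨ EF EG shared ∧ AG (¬owned → AX ¬owned): {q0, q1, q2, q3, q4, q5}.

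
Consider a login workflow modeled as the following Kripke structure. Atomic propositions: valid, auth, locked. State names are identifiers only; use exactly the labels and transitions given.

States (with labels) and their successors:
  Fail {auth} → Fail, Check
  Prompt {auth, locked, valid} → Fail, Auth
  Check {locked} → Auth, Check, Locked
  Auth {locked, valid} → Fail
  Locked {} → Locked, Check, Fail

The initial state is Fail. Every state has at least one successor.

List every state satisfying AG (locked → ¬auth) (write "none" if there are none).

{Fail, Check, Auth, Locked}

States satisfying locked → ¬auth: {Fail, Check, Auth, Locked}.
States satisfying AG (locked → ¬auth): {Fail, Check, Auth, Locked}.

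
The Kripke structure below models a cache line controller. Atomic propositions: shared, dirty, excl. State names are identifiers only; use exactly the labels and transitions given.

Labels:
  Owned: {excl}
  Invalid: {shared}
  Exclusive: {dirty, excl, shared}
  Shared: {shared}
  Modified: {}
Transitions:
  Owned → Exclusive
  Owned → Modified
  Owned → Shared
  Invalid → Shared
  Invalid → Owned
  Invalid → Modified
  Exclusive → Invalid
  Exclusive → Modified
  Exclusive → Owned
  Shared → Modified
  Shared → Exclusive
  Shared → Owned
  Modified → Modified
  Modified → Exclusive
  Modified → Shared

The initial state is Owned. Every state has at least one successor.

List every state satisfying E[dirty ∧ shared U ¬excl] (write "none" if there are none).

{Invalid, Exclusive, Shared, Modified}

States satisfying dirty ∧ shared: {Exclusive}.
States satisfying ¬excl: {Invalid, Shared, Modified}.
States satisfying E[dirty ∧ shared U ¬excl]: {Invalid, Exclusive, Shared, Modified}.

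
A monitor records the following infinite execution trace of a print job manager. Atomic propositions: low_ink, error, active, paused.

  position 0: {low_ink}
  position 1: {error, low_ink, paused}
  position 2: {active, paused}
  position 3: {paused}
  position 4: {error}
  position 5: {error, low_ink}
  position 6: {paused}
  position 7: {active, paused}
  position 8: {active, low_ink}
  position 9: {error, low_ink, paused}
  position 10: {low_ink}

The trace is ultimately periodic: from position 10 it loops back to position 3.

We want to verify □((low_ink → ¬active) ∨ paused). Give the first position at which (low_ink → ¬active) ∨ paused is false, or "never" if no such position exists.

8

Check (low_ink → ¬active) ∨ paused at each position in order: 0 ✓, 1 ✓, 2 ✓, 3 ✓, 4 ✓, 5 ✓, 6 ✓, 7 ✓.
At position 8 the labels are {active, low_ink}, so (low_ink → ¬active) ∨ paused is false there. This is the first violation.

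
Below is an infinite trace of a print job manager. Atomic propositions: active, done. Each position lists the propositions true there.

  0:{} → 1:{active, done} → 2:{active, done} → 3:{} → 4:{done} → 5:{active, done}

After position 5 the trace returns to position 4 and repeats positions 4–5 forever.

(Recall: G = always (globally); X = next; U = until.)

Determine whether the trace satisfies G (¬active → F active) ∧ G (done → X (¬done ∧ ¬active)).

¬active → F active holds at every position 0..5, and those are all positions ever visited, so G (¬active → F active) holds.
Positions where ¬active holds: 0, 3, 4.
Check F active at each: 0→ok, 3→ok, 4→ok.
done → X (¬done ∧ ¬active) must hold at every position from 0 onward. It fails at position 1, so G (done → X (¬done ∧ ¬active)) is false.
Positions where done holds: 1, 2, 4, 5.
Check X (¬done ∧ ¬active) at each: 1→fails, 2→ok, 4→fails, 5→fails.
At position 0: G (¬active → F active) is true; G (done → X (¬done ∧ ¬active)) is false; so G (¬active → F active) ∧ G (done → X (¬done ∧ ¬active)) is false.

Does not hold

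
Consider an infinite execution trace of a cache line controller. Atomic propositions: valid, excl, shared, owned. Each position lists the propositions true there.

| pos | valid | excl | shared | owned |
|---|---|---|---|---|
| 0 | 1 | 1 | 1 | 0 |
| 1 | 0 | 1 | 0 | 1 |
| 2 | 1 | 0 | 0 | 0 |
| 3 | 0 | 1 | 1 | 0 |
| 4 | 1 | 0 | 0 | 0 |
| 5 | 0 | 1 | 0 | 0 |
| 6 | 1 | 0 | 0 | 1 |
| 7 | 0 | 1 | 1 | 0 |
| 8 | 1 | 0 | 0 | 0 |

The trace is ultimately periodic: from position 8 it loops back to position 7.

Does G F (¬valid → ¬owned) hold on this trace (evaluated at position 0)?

F (¬valid → ¬owned) holds at every position 0..8, and those are all positions ever visited, so G F (¬valid → ¬owned) holds.

Yes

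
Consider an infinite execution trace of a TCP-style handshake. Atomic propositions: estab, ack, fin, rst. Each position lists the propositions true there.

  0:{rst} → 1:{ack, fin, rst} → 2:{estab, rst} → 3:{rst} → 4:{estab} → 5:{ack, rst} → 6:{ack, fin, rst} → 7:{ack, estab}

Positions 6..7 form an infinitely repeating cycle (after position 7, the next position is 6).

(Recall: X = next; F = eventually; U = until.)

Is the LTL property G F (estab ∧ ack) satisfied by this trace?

Yes

F (estab ∧ ack) holds at every position 0..7, and those are all positions ever visited, so G F (estab ∧ ack) holds.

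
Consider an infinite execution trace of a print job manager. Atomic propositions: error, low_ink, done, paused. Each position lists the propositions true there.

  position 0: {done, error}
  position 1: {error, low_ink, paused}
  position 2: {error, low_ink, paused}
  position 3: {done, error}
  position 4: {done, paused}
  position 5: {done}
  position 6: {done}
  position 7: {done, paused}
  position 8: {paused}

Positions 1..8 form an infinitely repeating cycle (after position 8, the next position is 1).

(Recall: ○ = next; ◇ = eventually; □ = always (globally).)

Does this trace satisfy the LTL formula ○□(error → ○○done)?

The position after 0 is 1; □(error → ○○done) is true there.

Holds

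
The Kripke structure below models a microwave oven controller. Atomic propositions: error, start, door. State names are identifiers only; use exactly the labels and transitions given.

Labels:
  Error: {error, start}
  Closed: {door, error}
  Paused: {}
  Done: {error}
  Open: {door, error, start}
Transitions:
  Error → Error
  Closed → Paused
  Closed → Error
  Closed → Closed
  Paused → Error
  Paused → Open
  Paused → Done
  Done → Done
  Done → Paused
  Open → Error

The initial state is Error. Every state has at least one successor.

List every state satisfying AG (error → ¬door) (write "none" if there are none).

States satisfying error → ¬door: {Error, Paused, Done}.
States satisfying AG (error → ¬door): {Error}.

{Error}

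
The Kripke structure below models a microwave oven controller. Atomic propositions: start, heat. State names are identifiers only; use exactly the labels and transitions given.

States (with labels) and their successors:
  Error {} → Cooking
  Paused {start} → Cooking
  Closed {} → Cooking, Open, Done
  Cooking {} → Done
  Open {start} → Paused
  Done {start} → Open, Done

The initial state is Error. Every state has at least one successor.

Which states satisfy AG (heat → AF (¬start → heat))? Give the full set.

{Error, Paused, Closed, Cooking, Open, Done}

States satisfying heat → AF (¬start → heat): {Error, Paused, Closed, Cooking, Open, Done}.
States satisfying AG (heat → AF (¬start → heat)): {Error, Paused, Closed, Cooking, Open, Done}.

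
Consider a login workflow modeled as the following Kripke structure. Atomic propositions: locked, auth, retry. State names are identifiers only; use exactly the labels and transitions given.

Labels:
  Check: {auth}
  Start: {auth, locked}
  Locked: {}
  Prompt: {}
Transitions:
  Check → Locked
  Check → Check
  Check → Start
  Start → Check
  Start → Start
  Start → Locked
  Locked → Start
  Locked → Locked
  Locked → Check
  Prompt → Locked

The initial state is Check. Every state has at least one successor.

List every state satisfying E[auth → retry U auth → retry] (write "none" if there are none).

{Locked, Prompt}

States satisfying auth → retry: {Locked, Prompt}.
States satisfying E[auth → retry U auth → retry]: {Locked, Prompt}.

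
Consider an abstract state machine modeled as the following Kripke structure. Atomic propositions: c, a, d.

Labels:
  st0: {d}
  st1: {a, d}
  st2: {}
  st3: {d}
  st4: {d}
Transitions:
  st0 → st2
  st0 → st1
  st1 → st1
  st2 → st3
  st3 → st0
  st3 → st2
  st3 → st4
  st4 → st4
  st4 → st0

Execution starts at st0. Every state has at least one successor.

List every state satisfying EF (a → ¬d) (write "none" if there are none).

{st0, st2, st3, st4}

States satisfying a → ¬d: {st0, st2, st3, st4}.
States satisfying EF (a → ¬d): {st0, st2, st3, st4}.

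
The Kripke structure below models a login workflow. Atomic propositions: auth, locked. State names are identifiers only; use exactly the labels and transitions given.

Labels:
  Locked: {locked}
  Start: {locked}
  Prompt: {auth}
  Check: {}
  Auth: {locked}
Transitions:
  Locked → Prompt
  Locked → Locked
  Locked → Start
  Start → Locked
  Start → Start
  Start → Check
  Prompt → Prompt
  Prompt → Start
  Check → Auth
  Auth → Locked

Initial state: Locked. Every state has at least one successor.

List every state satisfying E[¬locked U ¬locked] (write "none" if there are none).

States satisfying ¬locked: {Prompt, Check}.
States satisfying E[¬locked U ¬locked]: {Prompt, Check}.

{Prompt, Check}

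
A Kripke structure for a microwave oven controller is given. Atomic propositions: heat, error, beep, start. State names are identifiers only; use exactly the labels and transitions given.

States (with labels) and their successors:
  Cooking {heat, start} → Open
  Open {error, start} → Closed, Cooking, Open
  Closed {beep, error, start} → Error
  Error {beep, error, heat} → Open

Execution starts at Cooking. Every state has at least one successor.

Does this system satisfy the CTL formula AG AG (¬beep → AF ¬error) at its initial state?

No

States satisfying AG (¬beep → AF ¬error): ∅.
States satisfying AG AG (¬beep → AF ¬error): ∅.
Closed is reachable from Cooking and violates AG (¬beep → AF ¬error), so AG fails at Cooking.
Cooking ∉ Sat(AG AG (¬beep → AF ¬error)).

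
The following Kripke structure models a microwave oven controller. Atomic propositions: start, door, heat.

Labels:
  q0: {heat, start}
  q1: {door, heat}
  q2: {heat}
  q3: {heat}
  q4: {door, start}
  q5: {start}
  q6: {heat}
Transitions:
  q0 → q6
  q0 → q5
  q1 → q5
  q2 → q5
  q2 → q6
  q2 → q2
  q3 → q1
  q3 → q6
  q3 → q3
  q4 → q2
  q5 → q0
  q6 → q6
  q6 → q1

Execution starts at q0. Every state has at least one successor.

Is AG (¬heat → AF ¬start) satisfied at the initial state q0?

States satisfying ¬heat → AF ¬start: {q0, q1, q2, q3, q4, q6}.
States satisfying AG (¬heat → AF ¬start): ∅.
q5 is reachable from q0 and violates ¬heat → AF ¬start, so AG fails at q0.
q0 ∉ Sat(AG (¬heat → AF ¬start)).

No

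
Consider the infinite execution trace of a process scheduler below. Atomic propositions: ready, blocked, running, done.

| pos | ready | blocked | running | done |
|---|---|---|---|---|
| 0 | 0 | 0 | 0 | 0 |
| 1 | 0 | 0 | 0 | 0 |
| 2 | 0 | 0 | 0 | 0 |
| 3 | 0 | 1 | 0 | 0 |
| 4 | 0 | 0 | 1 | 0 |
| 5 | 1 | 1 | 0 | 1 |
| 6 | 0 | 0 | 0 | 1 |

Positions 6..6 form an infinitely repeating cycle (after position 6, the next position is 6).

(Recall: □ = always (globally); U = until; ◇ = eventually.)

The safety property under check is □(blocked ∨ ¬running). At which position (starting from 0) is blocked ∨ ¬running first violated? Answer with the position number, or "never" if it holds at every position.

4

Check blocked ∨ ¬running at each position in order: 0 ✓, 1 ✓, 2 ✓, 3 ✓.
At position 4 the labels are {running}, so blocked ∨ ¬running is false there. This is the first violation.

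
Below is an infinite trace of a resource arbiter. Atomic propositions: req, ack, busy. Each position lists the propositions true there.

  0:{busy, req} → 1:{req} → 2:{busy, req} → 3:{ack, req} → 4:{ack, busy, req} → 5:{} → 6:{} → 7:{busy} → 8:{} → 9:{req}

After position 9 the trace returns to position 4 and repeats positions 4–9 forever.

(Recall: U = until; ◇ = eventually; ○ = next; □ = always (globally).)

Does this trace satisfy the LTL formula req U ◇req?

Satisfied

Walking from position 0: ◇req first holds at position 0, and req holds at every earlier position along the way, so req U ◇req holds.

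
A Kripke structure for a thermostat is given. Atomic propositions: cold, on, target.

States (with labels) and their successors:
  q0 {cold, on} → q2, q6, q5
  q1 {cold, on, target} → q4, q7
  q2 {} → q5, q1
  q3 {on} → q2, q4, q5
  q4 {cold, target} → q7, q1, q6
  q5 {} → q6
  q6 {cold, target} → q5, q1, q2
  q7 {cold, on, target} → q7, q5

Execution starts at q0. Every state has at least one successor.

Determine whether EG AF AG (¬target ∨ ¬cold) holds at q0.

No

States satisfying AF AG (¬target ∨ ¬cold): ∅.
States satisfying EG AF AG (¬target ∨ ¬cold): ∅.
No suitable path/successor from q0 witnesses the formula.
q0 ∉ Sat(EG AF AG (¬target ∨ ¬cold)).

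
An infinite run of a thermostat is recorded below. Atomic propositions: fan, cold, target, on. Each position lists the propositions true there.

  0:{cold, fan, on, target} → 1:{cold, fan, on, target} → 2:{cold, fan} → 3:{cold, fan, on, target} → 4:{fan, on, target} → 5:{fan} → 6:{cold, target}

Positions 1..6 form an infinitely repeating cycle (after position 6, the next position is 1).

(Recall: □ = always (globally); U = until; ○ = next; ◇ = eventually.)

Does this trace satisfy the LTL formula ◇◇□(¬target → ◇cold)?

Satisfied

◇□(¬target → ◇cold) holds at position 0, which is reachable from 0, so ◇◇□(¬target → ◇cold) holds.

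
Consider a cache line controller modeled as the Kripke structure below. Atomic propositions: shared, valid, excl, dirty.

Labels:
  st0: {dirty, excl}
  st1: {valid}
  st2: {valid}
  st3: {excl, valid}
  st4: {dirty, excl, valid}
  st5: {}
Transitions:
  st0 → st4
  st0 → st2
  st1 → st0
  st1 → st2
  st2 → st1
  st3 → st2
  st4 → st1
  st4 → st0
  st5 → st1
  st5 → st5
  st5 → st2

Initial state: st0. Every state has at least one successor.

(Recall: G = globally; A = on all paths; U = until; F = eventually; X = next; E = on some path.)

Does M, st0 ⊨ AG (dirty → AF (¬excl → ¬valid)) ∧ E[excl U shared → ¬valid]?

States satisfying dirty → AF (¬excl → ¬valid): {st0, st1, st2, st3, st4, st5}.
States satisfying AG (dirty → AF (¬excl → ¬valid)): {st0, st1, st2, st3, st4, st5}.
States satisfying excl: {st0, st3, st4}.
States satisfying shared → ¬valid: {st0, st1, st2, st3, st4, st5}.
States satisfying E[excl U shared → ¬valid]: {st0, st1, st2, st3, st4, st5}.
States satisfying AG (dirty → AF (¬excl → ¬valid)) ∧ E[excl U shared → ¬valid]: {st0, st1, st2, st3, st4, st5}.
st0 ∈ Sat(AG (dirty → AF (¬excl → ¬valid)) ∧ E[excl U shared → ¬valid]).

Yes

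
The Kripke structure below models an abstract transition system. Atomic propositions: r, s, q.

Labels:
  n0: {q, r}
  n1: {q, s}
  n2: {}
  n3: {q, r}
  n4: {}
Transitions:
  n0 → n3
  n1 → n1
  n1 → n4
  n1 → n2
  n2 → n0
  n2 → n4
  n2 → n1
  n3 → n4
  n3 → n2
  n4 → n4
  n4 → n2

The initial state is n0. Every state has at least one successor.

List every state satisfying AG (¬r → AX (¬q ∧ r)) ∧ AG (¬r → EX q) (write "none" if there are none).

States satisfying ¬r → AX (¬q ∧ r): {n0, n3}.
States satisfying AG (¬r → AX (¬q ∧ r)): ∅.
States satisfying ¬r → EX q: {n0, n1, n2, n3}.
States satisfying AG (¬r → EX q): ∅.
States satisfying AG (¬r → AX (¬q ∧ r)) ∧ AG (¬r → EX q): ∅.

none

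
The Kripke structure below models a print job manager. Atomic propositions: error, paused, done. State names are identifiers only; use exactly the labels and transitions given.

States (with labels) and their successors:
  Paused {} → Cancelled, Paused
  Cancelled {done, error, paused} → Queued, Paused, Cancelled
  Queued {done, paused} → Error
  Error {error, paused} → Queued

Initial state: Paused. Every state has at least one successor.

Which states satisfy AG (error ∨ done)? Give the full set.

States satisfying error ∨ done: {Cancelled, Queued, Error}.
States satisfying AG (error ∨ done): {Queued, Error}.

{Queued, Error}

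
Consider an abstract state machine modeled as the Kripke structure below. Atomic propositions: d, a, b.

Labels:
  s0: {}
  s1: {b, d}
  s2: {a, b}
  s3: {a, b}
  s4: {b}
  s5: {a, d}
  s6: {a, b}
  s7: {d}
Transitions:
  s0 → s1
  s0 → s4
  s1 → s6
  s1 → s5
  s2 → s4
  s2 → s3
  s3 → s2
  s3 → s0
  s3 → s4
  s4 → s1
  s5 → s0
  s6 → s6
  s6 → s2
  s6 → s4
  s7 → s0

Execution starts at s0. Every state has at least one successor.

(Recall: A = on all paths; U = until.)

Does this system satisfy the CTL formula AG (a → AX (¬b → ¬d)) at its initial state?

Satisfied

States satisfying a → AX (¬b → ¬d): {s0, s1, s2, s3, s4, s5, s6, s7}.
States satisfying AG (a → AX (¬b → ¬d)): {s0, s1, s2, s3, s4, s5, s6, s7}.
Every state reachable from s0 satisfies a → AX (¬b → ¬d).
s0 ∈ Sat(AG (a → AX (¬b → ¬d))).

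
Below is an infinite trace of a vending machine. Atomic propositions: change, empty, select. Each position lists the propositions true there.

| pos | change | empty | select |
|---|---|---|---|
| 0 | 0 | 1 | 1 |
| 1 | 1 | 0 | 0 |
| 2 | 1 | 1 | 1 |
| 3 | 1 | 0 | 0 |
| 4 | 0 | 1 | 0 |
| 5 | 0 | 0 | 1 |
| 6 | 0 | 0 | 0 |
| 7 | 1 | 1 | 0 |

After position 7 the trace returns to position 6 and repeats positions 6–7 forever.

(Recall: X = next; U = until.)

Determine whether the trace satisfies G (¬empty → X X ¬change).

No

¬empty → X X ¬change must hold at every position from 0 onward. It fails at position 1, so G (¬empty → X X ¬change) is false.
Positions where ¬empty holds: 1, 3, 5, 6.
Check X X ¬change at each: 1→fails, 3→ok, 5→fails, 6→ok.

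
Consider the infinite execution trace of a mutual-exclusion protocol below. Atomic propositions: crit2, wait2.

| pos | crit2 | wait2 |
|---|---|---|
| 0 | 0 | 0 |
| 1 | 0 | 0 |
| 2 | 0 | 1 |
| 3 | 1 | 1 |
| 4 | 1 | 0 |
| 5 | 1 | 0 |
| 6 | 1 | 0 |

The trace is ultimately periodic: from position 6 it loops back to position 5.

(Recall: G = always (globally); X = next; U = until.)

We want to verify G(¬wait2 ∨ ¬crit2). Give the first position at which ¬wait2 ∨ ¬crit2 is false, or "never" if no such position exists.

3

Check ¬wait2 ∨ ¬crit2 at each position in order: 0 ✓, 1 ✓, 2 ✓.
At position 3 the labels are {crit2, wait2}, so ¬wait2 ∨ ¬crit2 is false there. This is the first violation.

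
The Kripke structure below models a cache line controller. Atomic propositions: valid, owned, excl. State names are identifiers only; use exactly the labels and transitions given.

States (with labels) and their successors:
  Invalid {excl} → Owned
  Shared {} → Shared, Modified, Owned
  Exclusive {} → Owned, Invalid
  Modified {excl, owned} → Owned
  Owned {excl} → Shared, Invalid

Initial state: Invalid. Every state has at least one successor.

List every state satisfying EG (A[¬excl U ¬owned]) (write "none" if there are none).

{Invalid, Shared, Exclusive, Owned}

States satisfying A[¬excl U ¬owned]: {Invalid, Shared, Exclusive, Owned}.
States satisfying EG (A[¬excl U ¬owned]): {Invalid, Shared, Exclusive, Owned}.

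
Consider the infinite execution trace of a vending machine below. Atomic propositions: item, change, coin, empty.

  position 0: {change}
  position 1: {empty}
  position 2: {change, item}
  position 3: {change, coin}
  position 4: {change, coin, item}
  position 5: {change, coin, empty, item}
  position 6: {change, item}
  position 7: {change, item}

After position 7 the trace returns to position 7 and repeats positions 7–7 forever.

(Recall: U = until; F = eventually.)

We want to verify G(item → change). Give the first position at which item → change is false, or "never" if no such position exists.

item → change holds at every position 0..7, and those are all the positions the trace ever visits, so the invariant G(item → change) is never violated.

never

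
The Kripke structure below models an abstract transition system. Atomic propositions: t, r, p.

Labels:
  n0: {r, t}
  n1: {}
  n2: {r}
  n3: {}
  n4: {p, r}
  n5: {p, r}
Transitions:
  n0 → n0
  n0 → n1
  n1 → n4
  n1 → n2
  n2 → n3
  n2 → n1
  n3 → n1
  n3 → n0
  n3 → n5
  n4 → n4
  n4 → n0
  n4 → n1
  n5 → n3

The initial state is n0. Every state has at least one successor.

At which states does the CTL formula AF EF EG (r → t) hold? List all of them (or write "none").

{n0, n1, n2, n3, n4, n5}

States satisfying EF EG (r → t): {n0, n1, n2, n3, n4, n5}.
States satisfying AF EF EG (r → t): {n0, n1, n2, n3, n4, n5}.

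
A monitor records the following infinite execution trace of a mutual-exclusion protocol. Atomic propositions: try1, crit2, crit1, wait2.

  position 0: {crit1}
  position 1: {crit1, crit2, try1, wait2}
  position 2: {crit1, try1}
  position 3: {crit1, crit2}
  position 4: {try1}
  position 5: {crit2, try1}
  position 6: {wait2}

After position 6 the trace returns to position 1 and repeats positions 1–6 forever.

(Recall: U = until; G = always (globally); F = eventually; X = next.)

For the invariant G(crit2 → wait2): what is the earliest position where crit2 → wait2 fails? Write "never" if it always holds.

Check crit2 → wait2 at each position in order: 0 ✓, 1 ✓, 2 ✓.
At position 3 the labels are {crit1, crit2}, so crit2 → wait2 is false there. This is the first violation.

3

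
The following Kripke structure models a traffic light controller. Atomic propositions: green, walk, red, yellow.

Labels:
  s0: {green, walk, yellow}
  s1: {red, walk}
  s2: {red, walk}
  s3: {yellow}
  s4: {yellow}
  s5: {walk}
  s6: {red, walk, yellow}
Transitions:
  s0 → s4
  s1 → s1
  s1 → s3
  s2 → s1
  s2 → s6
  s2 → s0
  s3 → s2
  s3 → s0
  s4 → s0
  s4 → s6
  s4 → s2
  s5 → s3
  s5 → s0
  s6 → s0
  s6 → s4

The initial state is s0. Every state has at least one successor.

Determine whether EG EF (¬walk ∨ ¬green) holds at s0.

States satisfying EF (¬walk ∨ ¬green): {s0, s1, s2, s3, s4, s5, s6}.
States satisfying EG EF (¬walk ∨ ¬green): {s0, s1, s2, s3, s4, s5, s6}.
s0 ∈ Sat(EG EF (¬walk ∨ ¬green)).

Satisfied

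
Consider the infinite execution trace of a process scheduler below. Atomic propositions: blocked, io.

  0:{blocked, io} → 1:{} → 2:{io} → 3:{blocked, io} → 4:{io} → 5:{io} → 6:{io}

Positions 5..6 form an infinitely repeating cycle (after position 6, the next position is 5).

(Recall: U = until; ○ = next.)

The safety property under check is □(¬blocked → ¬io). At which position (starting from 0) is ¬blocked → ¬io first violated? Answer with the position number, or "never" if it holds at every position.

2

Check ¬blocked → ¬io at each position in order: 0 ✓, 1 ✓.
At position 2 the labels are {io}, so ¬blocked → ¬io is false there. This is the first violation.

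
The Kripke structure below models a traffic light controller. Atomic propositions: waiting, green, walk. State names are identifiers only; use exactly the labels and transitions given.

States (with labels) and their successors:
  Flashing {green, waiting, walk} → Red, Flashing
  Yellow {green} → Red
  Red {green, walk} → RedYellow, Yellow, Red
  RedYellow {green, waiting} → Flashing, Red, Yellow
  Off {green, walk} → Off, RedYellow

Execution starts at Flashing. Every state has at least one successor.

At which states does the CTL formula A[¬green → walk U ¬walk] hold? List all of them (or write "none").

States satisfying ¬green → walk: {Flashing, Yellow, Red, RedYellow, Off}.
States satisfying ¬walk: {Yellow, RedYellow}.
States satisfying A[¬green → walk U ¬walk]: {Yellow, RedYellow}.

{Yellow, RedYellow}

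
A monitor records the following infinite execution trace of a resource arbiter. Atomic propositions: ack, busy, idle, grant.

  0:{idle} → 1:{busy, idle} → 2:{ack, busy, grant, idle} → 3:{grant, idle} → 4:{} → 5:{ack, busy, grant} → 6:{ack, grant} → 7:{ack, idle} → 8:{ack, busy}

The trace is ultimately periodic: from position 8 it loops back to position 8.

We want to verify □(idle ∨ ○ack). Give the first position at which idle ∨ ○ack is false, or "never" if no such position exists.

idle ∨ ○ack holds at every position 0..8, and those are all the positions the trace ever visits, so the invariant □(idle ∨ ○ack) is never violated.

never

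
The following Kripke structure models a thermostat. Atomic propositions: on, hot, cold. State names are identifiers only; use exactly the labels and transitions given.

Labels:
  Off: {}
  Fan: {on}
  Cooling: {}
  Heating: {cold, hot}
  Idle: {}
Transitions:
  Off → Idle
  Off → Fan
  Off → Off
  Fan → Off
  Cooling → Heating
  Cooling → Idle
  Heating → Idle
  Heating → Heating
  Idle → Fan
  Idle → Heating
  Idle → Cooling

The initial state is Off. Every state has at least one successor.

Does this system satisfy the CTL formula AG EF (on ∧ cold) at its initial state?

Does not hold

States satisfying EF (on ∧ cold): ∅.
States satisfying AG EF (on ∧ cold): ∅.
Cooling is reachable from Off and violates EF (on ∧ cold), so AG fails at Off.
Off ∉ Sat(AG EF (on ∧ cold)).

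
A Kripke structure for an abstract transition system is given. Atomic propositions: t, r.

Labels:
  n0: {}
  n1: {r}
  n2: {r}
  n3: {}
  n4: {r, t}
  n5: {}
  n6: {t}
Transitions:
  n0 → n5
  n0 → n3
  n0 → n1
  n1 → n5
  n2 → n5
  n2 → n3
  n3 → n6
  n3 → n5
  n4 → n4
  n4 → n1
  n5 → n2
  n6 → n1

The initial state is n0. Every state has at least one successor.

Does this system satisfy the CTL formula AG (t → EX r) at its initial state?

States satisfying t → EX r: {n0, n1, n2, n3, n4, n5, n6}.
States satisfying AG (t → EX r): {n0, n1, n2, n3, n4, n5, n6}.
Every state reachable from n0 satisfies t → EX r.
n0 ∈ Sat(AG (t → EX r)).

Satisfied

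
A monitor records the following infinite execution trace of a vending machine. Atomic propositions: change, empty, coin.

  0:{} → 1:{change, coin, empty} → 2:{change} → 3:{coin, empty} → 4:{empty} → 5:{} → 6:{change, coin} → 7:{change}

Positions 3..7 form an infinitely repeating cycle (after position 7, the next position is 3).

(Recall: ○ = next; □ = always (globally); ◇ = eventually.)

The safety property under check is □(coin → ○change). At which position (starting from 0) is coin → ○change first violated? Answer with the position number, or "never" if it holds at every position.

3

Check coin → ○change at each position in order: 0 ✓, 1 ✓, 2 ✓.
At position 3 the labels are {coin, empty} and the next position 4 has {empty}, so coin → ○change is false there. This is the first violation.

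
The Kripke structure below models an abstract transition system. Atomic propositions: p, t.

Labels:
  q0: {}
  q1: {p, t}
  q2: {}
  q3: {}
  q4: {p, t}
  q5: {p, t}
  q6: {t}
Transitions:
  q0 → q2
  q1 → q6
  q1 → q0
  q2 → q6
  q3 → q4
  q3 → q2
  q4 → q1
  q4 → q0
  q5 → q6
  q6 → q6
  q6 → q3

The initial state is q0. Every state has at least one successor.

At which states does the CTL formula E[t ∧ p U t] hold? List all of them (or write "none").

States satisfying t ∧ p: {q1, q4, q5}.
States satisfying t: {q1, q4, q5, q6}.
States satisfying E[t ∧ p U t]: {q1, q4, q5, q6}.

{q1, q4, q5, q6}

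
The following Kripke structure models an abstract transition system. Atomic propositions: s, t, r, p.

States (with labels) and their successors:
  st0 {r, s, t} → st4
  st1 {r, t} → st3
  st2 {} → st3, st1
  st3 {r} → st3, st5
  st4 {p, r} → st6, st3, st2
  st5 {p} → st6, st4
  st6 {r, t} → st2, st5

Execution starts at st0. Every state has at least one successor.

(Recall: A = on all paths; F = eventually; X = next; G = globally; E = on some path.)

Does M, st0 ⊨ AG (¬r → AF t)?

Violated

States satisfying ¬r → AF t: {st0, st1, st3, st4, st6}.
States satisfying AG (¬r → AF t): ∅.
st2 is reachable from st0 and violates ¬r → AF t, so AG fails at st0.
st0 ∉ Sat(AG (¬r → AF t)).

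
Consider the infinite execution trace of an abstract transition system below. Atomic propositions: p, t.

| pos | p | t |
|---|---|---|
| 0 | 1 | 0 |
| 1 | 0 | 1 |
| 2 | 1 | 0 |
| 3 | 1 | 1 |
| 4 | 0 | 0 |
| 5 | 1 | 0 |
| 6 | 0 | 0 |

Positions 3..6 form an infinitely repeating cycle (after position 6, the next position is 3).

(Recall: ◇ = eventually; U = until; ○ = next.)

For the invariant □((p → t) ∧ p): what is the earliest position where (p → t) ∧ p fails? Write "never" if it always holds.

0

At position 0 the labels are {p}, so (p → t) ∧ p is false there. This is the first violation.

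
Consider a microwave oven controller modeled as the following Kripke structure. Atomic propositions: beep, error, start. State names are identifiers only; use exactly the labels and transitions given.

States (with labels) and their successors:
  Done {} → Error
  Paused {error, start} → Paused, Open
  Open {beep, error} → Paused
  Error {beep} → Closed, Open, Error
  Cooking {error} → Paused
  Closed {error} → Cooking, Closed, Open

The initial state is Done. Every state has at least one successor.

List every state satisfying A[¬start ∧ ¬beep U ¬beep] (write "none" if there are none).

{Done, Paused, Cooking, Closed}

States satisfying ¬start ∧ ¬beep: {Done, Cooking, Closed}.
States satisfying ¬beep: {Done, Paused, Cooking, Closed}.
States satisfying A[¬start ∧ ¬beep U ¬beep]: {Done, Paused, Cooking, Closed}.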